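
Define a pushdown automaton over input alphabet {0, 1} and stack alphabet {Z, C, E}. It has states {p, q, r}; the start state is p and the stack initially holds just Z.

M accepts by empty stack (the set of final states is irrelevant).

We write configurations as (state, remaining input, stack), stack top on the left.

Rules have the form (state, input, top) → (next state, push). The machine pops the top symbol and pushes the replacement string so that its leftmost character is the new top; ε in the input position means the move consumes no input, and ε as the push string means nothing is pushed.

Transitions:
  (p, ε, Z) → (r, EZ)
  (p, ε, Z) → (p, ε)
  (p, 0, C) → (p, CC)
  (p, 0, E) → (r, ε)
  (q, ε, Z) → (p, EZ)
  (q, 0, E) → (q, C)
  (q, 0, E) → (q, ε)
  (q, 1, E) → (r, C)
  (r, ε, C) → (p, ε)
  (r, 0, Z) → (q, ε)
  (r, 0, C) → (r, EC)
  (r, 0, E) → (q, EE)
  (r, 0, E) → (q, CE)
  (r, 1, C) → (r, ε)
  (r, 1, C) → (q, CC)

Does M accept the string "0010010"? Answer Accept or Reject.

Accept

One accepting computation: (p, 0010010, Z) ⊢ (r, 0010010, EZ) ⊢ (q, 010010, EEZ) ⊢ (q, 10010, EZ) ⊢ (r, 0010, CZ) ⊢ (r, 010, ECZ) ⊢ (q, 10, EECZ) ⊢ (r, 0, CECZ) ⊢ (p, 0, ECZ) ⊢ (r, ε, CZ) ⊢ (p, ε, Z) ⊢ (p, ε, ε)
All input consumed and the stack is empty.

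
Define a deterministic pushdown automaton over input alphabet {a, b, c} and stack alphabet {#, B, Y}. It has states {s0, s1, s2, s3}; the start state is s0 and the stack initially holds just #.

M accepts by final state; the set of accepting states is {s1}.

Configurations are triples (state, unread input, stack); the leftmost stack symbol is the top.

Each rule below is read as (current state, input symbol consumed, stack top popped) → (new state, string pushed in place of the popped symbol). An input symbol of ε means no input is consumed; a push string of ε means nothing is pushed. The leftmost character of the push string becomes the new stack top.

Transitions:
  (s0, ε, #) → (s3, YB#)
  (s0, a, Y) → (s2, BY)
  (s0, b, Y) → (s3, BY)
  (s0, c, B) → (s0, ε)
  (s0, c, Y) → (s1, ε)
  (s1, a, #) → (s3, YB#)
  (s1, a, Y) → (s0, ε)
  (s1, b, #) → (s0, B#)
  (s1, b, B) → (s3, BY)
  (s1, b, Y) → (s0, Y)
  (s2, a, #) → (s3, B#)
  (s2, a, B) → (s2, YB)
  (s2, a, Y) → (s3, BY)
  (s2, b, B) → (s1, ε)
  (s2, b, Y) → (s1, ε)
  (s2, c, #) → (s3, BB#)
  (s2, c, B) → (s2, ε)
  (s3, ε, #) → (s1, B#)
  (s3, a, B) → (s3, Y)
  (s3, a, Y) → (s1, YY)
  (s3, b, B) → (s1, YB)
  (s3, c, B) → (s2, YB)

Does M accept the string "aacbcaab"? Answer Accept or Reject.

Reject

(s0, aacbcaab, #)
  ε-move, top #: go to s3, push YB# → (s3, aacbcaab, YB#)
  read a, top Y: go to s1, push YY → (s1, acbcaab, YYB#)
  read a, top Y: go to s0, push ε → (s0, cbcaab, YB#)
  read c, top Y: go to s1, push ε → (s1, bcaab, B#)
  read b, top B: go to s3, push BY → (s3, caab, BY#)
  read c, top B: go to s2, push YB → (s2, aab, YBY#)
  read a, top Y: go to s3, push BY → (s3, ab, BYBY#)
  read a, top B: go to s3, push Y → (s3, b, YYBY#)
No transition applies at (s3, b, YYBY#); input not fully consumed.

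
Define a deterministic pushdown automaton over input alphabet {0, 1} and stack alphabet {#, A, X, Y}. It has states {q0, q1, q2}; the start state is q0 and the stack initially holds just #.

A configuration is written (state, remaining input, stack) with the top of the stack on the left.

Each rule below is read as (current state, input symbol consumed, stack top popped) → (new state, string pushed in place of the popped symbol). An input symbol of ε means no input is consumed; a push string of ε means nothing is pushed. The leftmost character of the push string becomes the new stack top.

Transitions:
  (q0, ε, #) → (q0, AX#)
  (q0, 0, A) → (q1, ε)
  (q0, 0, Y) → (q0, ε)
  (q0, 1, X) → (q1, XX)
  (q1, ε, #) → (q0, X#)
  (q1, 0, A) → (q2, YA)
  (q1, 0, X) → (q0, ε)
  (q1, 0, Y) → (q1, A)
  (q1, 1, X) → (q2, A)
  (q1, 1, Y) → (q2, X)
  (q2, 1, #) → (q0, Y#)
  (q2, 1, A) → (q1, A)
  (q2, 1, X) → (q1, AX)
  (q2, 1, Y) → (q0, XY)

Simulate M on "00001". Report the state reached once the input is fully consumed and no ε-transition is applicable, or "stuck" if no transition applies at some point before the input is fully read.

stuck

(q0, 00001, #)
  ε-move, top #: go to q0, push AX# → (q0, 00001, AX#)
  read 0, top A: go to q1, push ε → (q1, 0001, X#)
  read 0, top X: go to q0, push ε → (q0, 001, #)
  ε-move, top #: go to q0, push AX# → (q0, 001, AX#)
  read 0, top A: go to q1, push ε → (q1, 01, X#)
  read 0, top X: go to q0, push ε → (q0, 1, #)
  ε-move, top #: go to q0, push AX# → (q0, 1, AX#)
No transition for (q0, 1, top A); M blocks with input 1 remaining.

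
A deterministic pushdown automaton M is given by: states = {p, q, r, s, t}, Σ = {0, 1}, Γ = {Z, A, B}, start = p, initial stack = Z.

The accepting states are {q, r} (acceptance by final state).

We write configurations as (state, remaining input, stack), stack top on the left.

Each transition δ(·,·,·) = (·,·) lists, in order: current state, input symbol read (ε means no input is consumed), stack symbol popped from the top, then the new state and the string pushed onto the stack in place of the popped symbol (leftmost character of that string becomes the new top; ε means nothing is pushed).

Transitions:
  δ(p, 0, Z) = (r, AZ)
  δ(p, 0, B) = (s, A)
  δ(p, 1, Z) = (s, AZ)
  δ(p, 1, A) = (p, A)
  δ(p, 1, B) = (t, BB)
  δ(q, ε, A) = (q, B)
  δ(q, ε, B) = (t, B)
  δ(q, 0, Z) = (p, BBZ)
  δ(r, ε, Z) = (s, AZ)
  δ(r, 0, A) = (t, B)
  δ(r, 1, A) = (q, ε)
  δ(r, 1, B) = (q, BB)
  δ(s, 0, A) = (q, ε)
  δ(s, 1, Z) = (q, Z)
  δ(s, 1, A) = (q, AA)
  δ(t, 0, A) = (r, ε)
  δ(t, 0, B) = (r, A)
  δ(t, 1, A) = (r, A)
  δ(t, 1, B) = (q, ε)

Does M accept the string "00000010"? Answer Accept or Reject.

(p, 00000010, Z) ⊢ (r, 0000010, AZ) ⊢ (t, 000010, BZ) ⊢ (r, 00010, AZ) ⊢ (t, 0010, BZ) ⊢ (r, 010, AZ) ⊢ (t, 10, BZ) ⊢ (q, 0, Z) ⊢ (p, ε, BBZ)
All input consumed; state p ∉ F and no further ε-move applies.

Reject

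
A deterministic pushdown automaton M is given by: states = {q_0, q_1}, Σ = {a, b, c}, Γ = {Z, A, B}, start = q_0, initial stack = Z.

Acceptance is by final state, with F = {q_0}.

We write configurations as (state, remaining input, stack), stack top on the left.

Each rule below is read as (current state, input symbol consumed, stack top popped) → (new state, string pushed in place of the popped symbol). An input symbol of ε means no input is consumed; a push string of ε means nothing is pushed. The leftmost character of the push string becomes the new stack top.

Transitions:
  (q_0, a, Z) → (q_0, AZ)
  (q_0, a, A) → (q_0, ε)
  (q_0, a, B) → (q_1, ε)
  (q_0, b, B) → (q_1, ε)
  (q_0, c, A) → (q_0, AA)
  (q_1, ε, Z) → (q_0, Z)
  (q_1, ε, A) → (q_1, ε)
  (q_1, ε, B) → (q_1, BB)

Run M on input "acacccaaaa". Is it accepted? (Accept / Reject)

Accept

(q_0, acacccaaaa, Z)
  read a, top Z: go to q_0, push AZ → (q_0, cacccaaaa, AZ)
  read c, top A: go to q_0, push AA → (q_0, acccaaaa, AAZ)
  read a, top A: go to q_0, push ε → (q_0, cccaaaa, AZ)
  read c, top A: go to q_0, push AA → (q_0, ccaaaa, AAZ)
  read c, top A: go to q_0, push AA → (q_0, caaaa, AAAZ)
  read c, top A: go to q_0, push AA → (q_0, aaaa, AAAAZ)
  read a, top A: go to q_0, push ε → (q_0, aaa, AAAZ)
  read a, top A: go to q_0, push ε → (q_0, aa, AAZ)
  read a, top A: go to q_0, push ε → (q_0, a, AZ)
  read a, top A: go to q_0, push ε → (q_0, ε, Z)
All input consumed; state q_0 ∈ F.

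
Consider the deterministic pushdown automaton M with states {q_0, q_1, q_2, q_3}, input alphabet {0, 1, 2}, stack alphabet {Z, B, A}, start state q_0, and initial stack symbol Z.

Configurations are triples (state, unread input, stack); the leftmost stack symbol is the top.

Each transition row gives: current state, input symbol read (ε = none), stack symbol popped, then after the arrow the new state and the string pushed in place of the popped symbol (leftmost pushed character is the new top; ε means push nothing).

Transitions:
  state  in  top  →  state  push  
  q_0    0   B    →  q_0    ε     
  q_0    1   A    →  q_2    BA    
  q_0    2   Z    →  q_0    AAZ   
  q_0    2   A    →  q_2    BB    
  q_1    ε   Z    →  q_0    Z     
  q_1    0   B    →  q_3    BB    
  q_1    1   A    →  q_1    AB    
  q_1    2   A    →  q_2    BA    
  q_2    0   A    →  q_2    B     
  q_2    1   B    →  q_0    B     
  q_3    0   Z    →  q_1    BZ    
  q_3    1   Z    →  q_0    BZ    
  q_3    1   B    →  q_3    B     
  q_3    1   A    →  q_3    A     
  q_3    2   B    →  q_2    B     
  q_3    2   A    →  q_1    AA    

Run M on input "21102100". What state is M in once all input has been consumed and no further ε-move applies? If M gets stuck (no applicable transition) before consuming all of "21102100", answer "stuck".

(q_0, 21102100, Z) ⊢ (q_0, 1102100, AAZ) ⊢ (q_2, 102100, BAAZ) ⊢ (q_0, 02100, BAAZ) ⊢ (q_0, 2100, AAZ) ⊢ (q_2, 100, BBAZ) ⊢ (q_0, 00, BBAZ) ⊢ (q_0, 0, BAZ) ⊢ (q_0, ε, AZ)
All input consumed; M is in state q_0.

q_0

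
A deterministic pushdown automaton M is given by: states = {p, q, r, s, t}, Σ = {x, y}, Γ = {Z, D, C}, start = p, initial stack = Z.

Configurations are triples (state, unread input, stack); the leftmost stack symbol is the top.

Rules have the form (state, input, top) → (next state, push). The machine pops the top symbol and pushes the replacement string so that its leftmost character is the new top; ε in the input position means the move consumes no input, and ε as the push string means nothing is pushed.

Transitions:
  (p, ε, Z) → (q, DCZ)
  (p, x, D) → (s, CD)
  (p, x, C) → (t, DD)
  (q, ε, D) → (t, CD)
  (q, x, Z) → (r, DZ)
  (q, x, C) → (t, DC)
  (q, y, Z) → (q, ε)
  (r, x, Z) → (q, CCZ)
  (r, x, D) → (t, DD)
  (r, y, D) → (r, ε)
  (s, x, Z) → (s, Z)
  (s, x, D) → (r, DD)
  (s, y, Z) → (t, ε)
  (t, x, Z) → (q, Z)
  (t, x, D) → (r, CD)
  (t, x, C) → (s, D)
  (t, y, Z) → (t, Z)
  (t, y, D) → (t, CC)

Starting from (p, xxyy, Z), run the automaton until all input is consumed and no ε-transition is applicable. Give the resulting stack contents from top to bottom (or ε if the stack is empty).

(p, xxyy, Z)
  ε-move, top Z: go to q, push DCZ → (q, xxyy, DCZ)
  ε-move, top D: go to t, push CD → (t, xxyy, CDCZ)
  read x, top C: go to s, push D → (s, xyy, DDCZ)
  read x, top D: go to r, push DD → (r, yy, DDDCZ)
  read y, top D: go to r, push ε → (r, y, DDCZ)
  read y, top D: go to r, push ε → (r, ε, DCZ)
All input consumed in state r with stack DCZ.

DCZ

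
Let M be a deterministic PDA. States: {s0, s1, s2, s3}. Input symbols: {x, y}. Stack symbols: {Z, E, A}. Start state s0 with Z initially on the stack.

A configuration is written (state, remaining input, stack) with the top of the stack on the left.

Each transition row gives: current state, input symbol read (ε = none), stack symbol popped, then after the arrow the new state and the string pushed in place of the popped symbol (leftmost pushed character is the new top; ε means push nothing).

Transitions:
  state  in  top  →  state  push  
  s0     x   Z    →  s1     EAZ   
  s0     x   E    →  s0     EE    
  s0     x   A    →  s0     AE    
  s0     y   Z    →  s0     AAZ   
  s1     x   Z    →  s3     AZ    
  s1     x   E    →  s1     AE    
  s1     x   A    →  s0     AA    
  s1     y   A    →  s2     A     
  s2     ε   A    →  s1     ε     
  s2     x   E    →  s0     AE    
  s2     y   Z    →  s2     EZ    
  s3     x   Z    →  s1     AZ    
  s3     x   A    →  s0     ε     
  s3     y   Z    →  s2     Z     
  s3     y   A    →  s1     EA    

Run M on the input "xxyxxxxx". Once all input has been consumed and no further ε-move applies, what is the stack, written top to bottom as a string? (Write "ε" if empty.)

(s0, xxyxxxxx, Z) ⊢ (s1, xyxxxxx, EAZ) ⊢ (s1, yxxxxx, AEAZ) ⊢ (s2, xxxxx, AEAZ) ⊢ (s1, xxxxx, EAZ) ⊢ (s1, xxxx, AEAZ) ⊢ (s0, xxx, AAEAZ) ⊢ (s0, xx, AEAEAZ) ⊢ (s0, x, AEEAEAZ) ⊢ (s0, ε, AEEEAEAZ)
All input consumed in state s0 with stack AEEEAEAZ.

AEEEAEAZ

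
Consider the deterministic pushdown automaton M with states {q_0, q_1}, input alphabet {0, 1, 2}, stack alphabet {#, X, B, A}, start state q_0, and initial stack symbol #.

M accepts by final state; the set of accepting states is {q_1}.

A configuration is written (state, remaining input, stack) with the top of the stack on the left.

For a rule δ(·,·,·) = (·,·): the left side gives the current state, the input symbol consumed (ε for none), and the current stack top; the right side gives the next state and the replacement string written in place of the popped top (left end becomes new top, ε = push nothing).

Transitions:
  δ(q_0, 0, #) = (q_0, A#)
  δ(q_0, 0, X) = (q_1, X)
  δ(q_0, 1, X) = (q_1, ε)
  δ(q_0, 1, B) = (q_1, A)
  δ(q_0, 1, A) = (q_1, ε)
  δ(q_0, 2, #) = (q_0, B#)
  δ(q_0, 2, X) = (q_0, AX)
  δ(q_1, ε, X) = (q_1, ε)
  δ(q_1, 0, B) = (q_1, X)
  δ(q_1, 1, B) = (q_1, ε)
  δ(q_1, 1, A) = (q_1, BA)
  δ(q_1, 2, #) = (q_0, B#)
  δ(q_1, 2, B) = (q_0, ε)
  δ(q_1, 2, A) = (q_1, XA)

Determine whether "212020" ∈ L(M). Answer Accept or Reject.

(q_0, 212020, #)
  read 2, top #: go to q_0, push B# → (q_0, 12020, B#)
  read 1, top B: go to q_1, push A → (q_1, 2020, A#)
  read 2, top A: go to q_1, push XA → (q_1, 020, XA#)
  ε-move, top X: go to q_1, push ε → (q_1, 020, A#)
No transition applies at (q_1, 020, A#); input not fully consumed.

Reject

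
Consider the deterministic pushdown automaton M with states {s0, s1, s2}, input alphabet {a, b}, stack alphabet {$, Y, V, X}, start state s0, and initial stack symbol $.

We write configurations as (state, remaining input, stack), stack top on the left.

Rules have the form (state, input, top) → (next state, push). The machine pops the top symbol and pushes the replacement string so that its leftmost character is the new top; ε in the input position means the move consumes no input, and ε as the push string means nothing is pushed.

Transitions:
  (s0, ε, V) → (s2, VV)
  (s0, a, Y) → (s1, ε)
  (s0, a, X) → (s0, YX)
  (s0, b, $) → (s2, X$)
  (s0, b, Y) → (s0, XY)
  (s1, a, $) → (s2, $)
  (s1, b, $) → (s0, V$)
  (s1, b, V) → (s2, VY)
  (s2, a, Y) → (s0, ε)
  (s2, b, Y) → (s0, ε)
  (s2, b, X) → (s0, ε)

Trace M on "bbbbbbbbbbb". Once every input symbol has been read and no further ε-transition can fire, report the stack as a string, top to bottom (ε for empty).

X$

(s0, bbbbbbbbbbb, $)
  read b, top $: go to s2, push X$ → (s2, bbbbbbbbbb, X$)
  read b, top X: go to s0, push ε → (s0, bbbbbbbbb, $)
  read b, top $: go to s2, push X$ → (s2, bbbbbbbb, X$)
  read b, top X: go to s0, push ε → (s0, bbbbbbb, $)
  read b, top $: go to s2, push X$ → (s2, bbbbbb, X$)
  read b, top X: go to s0, push ε → (s0, bbbbb, $)
  read b, top $: go to s2, push X$ → (s2, bbbb, X$)
  read b, top X: go to s0, push ε → (s0, bbb, $)
  read b, top $: go to s2, push X$ → (s2, bb, X$)
  read b, top X: go to s0, push ε → (s0, b, $)
  read b, top $: go to s2, push X$ → (s2, ε, X$)
All input consumed in state s2 with stack X$.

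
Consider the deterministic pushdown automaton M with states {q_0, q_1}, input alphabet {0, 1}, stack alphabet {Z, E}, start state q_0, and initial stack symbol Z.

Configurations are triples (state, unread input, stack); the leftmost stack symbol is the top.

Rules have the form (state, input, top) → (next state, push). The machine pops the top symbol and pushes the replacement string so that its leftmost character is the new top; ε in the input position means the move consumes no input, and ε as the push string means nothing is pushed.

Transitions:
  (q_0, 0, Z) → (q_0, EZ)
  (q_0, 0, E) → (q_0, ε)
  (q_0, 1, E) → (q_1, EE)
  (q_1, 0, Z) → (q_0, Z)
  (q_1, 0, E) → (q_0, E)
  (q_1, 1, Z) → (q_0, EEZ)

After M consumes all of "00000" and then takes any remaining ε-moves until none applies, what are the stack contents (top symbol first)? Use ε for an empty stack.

(q_0, 00000, Z)
  read 0, top Z: go to q_0, push EZ → (q_0, 0000, EZ)
  read 0, top E: go to q_0, push ε → (q_0, 000, Z)
  read 0, top Z: go to q_0, push EZ → (q_0, 00, EZ)
  read 0, top E: go to q_0, push ε → (q_0, 0, Z)
  read 0, top Z: go to q_0, push EZ → (q_0, ε, EZ)
All input consumed in state q_0 with stack EZ.

EZ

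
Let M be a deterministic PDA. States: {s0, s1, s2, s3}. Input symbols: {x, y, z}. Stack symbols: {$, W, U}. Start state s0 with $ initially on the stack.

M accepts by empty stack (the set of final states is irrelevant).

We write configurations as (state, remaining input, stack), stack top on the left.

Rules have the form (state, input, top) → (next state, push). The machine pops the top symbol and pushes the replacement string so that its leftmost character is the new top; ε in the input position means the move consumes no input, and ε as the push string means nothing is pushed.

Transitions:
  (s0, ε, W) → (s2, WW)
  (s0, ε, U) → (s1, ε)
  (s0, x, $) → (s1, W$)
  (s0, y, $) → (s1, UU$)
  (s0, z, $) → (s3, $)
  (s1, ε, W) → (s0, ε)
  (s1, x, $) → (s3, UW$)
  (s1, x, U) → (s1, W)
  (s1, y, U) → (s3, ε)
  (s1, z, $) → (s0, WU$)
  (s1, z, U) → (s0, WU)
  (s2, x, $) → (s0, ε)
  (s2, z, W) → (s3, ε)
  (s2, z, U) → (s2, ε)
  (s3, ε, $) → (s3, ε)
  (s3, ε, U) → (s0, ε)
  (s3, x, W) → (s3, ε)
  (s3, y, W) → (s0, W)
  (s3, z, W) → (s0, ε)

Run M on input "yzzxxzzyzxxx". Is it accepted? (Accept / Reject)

(s0, yzzxxzzyzxxx, $) ⊢ (s1, zzxxzzyzxxx, UU$) ⊢ (s0, zxxzzyzxxx, WUU$) ⊢ (s2, zxxzzyzxxx, WWUU$) ⊢ (s3, xxzzyzxxx, WUU$) ⊢ (s3, xzzyzxxx, UU$) ⊢ (s0, xzzyzxxx, U$) ⊢ (s1, xzzyzxxx, $) ⊢ (s3, zzyzxxx, UW$) ⊢ (s0, zzyzxxx, W$) ⊢ (s2, zzyzxxx, WW$) ⊢ (s3, zyzxxx, W$) ⊢ (s0, yzxxx, $) ⊢ (s1, zxxx, UU$) ⊢ (s0, xxx, WUU$) ⊢ (s2, xxx, WWUU$)
No transition applies at (s2, xxx, WWUU$); input not fully consumed.

Reject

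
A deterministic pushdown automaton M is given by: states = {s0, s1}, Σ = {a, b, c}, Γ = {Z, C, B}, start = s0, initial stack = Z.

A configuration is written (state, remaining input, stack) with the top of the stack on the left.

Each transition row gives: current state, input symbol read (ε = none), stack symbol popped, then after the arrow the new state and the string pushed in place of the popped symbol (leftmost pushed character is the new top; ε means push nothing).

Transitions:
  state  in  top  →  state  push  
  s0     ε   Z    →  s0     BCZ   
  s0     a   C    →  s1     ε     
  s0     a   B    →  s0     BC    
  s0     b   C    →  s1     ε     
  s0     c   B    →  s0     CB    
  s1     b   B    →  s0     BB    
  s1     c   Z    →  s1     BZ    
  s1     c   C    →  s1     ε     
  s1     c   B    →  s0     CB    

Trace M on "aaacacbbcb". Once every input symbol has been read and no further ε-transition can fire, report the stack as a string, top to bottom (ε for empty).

BBCCCCZ

(s0, aaacacbbcb, Z)
  ε-move, top Z: go to s0, push BCZ → (s0, aaacacbbcb, BCZ)
  read a, top B: go to s0, push BC → (s0, aacacbbcb, BCCZ)
  read a, top B: go to s0, push BC → (s0, acacbbcb, BCCCZ)
  read a, top B: go to s0, push BC → (s0, cacbbcb, BCCCCZ)
  read c, top B: go to s0, push CB → (s0, acbbcb, CBCCCCZ)
  read a, top C: go to s1, push ε → (s1, cbbcb, BCCCCZ)
  read c, top B: go to s0, push CB → (s0, bbcb, CBCCCCZ)
  read b, top C: go to s1, push ε → (s1, bcb, BCCCCZ)
  read b, top B: go to s0, push BB → (s0, cb, BBCCCCZ)
  read c, top B: go to s0, push CB → (s0, b, CBBCCCCZ)
  read b, top C: go to s1, push ε → (s1, ε, BBCCCCZ)
All input consumed in state s1 with stack BBCCCCZ.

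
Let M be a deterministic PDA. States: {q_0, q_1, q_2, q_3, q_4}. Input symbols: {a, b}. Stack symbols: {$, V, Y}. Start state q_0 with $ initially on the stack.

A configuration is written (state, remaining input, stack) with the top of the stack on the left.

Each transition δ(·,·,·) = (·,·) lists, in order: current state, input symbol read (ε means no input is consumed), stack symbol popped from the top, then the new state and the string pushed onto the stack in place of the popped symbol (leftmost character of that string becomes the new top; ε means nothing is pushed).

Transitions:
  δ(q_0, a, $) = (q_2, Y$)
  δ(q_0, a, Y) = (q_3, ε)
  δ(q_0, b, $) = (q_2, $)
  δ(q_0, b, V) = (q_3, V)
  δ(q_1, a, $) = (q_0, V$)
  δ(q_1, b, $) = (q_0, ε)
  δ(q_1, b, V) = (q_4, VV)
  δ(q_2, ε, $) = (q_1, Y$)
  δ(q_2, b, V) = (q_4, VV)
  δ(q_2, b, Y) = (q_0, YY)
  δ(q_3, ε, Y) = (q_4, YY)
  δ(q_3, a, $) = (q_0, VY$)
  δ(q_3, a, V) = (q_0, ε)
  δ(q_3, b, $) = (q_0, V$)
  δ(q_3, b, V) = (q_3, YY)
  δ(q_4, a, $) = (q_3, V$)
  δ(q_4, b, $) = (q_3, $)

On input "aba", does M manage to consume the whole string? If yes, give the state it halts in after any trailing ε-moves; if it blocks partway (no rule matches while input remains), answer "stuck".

q_4

(q_0, aba, $)
  read a, top $: go to q_2, push Y$ → (q_2, ba, Y$)
  read b, top Y: go to q_0, push YY → (q_0, a, YY$)
  read a, top Y: go to q_3, push ε → (q_3, ε, Y$)
  ε-move, top Y: go to q_4, push YY → (q_4, ε, YY$)
All input consumed; M is in state q_4.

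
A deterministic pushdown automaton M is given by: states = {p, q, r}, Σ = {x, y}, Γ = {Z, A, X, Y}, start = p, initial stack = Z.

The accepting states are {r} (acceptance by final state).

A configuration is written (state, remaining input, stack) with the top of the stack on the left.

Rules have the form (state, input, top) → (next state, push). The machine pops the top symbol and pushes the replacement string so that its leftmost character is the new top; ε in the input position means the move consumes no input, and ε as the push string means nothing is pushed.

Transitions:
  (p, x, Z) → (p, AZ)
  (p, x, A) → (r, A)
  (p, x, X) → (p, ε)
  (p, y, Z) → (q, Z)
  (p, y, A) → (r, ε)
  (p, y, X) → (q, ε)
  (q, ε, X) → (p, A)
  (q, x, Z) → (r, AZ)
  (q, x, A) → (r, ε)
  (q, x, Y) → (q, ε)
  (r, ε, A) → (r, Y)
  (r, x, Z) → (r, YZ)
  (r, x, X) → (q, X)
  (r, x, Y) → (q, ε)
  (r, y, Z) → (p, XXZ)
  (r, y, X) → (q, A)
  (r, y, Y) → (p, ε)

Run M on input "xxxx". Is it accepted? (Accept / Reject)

Accept

(p, xxxx, Z)
  read x, top Z: go to p, push AZ → (p, xxx, AZ)
  read x, top A: go to r, push A → (r, xx, AZ)
  ε-move, top A: go to r, push Y → (r, xx, YZ)
  read x, top Y: go to q, push ε → (q, x, Z)
  read x, top Z: go to r, push AZ → (r, ε, AZ)
All input consumed; state r ∈ F.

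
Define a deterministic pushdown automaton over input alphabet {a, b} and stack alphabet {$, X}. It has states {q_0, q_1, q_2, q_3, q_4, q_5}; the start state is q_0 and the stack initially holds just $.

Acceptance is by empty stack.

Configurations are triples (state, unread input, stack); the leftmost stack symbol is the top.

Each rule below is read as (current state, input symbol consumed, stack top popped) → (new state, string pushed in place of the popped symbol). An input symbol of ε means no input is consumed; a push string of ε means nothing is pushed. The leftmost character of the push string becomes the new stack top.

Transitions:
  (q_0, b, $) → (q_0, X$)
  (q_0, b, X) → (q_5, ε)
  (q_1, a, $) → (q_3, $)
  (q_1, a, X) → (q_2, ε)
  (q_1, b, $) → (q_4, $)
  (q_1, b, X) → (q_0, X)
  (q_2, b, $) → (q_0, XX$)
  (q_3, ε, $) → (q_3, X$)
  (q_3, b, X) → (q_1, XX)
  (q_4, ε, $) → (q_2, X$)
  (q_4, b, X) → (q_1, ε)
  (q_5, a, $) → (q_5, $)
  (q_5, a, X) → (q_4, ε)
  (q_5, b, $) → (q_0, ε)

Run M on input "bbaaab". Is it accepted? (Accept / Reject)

Accept

(q_0, bbaaab, $)
  read b, top $: go to q_0, push X$ → (q_0, baaab, X$)
  read b, top X: go to q_5, push ε → (q_5, aaab, $)
  read a, top $: go to q_5, push $ → (q_5, aab, $)
  read a, top $: go to q_5, push $ → (q_5, ab, $)
  read a, top $: go to q_5, push $ → (q_5, b, $)
  read b, top $: go to q_0, push ε → (q_0, ε, ε)
All input consumed and the stack is empty.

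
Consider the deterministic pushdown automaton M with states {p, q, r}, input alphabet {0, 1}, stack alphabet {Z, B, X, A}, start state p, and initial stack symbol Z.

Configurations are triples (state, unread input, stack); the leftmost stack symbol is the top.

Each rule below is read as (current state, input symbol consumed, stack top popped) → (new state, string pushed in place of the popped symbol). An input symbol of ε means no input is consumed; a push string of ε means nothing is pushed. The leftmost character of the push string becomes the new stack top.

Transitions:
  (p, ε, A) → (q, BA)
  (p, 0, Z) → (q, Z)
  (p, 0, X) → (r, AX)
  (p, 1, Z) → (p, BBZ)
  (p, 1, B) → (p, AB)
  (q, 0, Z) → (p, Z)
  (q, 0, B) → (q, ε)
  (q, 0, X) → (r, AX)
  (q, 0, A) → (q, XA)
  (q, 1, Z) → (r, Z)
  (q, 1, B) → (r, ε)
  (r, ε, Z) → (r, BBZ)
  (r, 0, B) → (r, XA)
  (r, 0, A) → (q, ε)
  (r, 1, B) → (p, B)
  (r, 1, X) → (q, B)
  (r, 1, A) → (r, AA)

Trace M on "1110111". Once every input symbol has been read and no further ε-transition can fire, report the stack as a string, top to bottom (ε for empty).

BABZ

(p, 1110111, Z)
  read 1, top Z: go to p, push BBZ → (p, 110111, BBZ)
  read 1, top B: go to p, push AB → (p, 10111, ABBZ)
  ε-move, top A: go to q, push BA → (q, 10111, BABBZ)
  read 1, top B: go to r, push ε → (r, 0111, ABBZ)
  read 0, top A: go to q, push ε → (q, 111, BBZ)
  read 1, top B: go to r, push ε → (r, 11, BZ)
  read 1, top B: go to p, push B → (p, 1, BZ)
  read 1, top B: go to p, push AB → (p, ε, ABZ)
  ε-move, top A: go to q, push BA → (q, ε, BABZ)
All input consumed in state q with stack BABZ.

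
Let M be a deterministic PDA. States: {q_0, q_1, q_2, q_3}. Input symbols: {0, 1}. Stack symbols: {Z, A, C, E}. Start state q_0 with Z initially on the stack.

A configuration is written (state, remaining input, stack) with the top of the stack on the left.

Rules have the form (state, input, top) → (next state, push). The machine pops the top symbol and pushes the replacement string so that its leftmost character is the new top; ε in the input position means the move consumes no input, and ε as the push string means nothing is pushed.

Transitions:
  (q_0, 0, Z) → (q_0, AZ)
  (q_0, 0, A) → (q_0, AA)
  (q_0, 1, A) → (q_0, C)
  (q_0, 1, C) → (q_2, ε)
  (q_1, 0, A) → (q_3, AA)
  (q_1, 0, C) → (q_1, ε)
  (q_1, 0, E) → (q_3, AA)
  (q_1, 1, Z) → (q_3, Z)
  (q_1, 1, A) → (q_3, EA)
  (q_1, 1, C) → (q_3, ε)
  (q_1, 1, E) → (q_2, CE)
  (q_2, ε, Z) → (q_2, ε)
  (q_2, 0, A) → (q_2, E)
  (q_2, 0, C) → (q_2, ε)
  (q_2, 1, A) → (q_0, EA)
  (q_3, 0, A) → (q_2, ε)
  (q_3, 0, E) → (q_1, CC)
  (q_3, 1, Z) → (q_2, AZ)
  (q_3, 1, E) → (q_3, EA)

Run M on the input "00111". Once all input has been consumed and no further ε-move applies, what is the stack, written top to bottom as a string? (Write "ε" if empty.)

(q_0, 00111, Z)
  read 0, top Z: go to q_0, push AZ → (q_0, 0111, AZ)
  read 0, top A: go to q_0, push AA → (q_0, 111, AAZ)
  read 1, top A: go to q_0, push C → (q_0, 11, CAZ)
  read 1, top C: go to q_2, push ε → (q_2, 1, AZ)
  read 1, top A: go to q_0, push EA → (q_0, ε, EAZ)
All input consumed in state q_0 with stack EAZ.

EAZ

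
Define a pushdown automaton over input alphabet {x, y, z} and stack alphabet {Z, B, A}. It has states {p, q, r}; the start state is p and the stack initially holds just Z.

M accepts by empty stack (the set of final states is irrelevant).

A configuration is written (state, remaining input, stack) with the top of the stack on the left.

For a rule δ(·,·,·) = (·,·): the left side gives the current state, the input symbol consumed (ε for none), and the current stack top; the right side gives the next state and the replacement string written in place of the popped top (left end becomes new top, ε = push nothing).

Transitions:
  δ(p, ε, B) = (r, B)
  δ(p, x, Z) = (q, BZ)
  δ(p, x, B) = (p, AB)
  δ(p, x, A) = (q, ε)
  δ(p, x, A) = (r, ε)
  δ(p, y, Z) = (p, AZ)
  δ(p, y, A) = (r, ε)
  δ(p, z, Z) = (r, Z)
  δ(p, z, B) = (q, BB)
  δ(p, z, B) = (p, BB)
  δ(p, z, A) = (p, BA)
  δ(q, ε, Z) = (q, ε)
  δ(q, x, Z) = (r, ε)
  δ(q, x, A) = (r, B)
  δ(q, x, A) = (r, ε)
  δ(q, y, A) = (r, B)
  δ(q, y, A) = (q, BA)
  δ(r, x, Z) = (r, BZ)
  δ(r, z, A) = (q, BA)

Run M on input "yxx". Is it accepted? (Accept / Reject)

Accept

One accepting computation: (p, yxx, Z) ⊢ (p, xx, AZ) ⊢ (q, x, Z) ⊢ (r, ε, ε)
All input consumed and the stack is empty.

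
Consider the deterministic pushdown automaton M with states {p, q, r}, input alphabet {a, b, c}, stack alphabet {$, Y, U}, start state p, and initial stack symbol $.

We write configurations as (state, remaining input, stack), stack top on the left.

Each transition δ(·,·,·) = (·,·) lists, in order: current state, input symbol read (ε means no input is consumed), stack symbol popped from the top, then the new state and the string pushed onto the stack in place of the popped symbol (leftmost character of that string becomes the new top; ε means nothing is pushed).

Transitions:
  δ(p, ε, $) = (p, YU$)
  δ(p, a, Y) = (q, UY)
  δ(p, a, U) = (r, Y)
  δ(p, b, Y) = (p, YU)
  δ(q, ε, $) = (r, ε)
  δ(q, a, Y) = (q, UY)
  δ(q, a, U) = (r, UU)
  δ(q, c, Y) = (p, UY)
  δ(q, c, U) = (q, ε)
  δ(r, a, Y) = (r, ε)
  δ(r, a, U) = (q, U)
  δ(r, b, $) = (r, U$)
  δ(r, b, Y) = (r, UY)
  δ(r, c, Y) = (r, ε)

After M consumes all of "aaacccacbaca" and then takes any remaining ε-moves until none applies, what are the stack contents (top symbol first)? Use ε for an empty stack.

UYU$

(p, aaacccacbaca, $)
  ε-move, top $: go to p, push YU$ → (p, aaacccacbaca, YU$)
  read a, top Y: go to q, push UY → (q, aacccacbaca, UYU$)
  read a, top U: go to r, push UU → (r, acccacbaca, UUYU$)
  read a, top U: go to q, push U → (q, cccacbaca, UUYU$)
  read c, top U: go to q, push ε → (q, ccacbaca, UYU$)
  read c, top U: go to q, push ε → (q, cacbaca, YU$)
  read c, top Y: go to p, push UY → (p, acbaca, UYU$)
  read a, top U: go to r, push Y → (r, cbaca, YYU$)
  read c, top Y: go to r, push ε → (r, baca, YU$)
  read b, top Y: go to r, push UY → (r, aca, UYU$)
  read a, top U: go to q, push U → (q, ca, UYU$)
  read c, top U: go to q, push ε → (q, a, YU$)
  read a, top Y: go to q, push UY → (q, ε, UYU$)
All input consumed in state q with stack UYU$.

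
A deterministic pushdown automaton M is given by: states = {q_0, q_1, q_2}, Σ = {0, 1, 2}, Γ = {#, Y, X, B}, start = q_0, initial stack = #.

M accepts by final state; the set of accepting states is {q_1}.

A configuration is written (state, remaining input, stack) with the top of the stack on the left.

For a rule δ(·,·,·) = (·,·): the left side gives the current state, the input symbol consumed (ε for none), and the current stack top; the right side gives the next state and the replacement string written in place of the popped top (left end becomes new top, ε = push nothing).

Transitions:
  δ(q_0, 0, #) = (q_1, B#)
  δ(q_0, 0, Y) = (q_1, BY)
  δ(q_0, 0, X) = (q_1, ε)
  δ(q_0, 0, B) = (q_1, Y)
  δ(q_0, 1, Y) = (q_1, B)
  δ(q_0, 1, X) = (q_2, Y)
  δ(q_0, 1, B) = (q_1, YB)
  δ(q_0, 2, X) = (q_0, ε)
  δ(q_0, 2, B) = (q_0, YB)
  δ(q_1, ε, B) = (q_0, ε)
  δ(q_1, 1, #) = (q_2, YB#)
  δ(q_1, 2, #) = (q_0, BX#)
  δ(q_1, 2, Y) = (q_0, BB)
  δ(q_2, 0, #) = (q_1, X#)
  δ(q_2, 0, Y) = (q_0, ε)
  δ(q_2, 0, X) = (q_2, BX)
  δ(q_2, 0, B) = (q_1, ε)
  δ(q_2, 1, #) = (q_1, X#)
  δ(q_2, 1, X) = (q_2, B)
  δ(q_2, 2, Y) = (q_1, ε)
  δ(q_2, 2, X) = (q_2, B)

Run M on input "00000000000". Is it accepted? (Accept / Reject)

(q_0, 00000000000, #) ⊢ (q_1, 0000000000, B#) ⊢ (q_0, 0000000000, #) ⊢ (q_1, 000000000, B#) ⊢ (q_0, 000000000, #) ⊢ (q_1, 00000000, B#) ⊢ (q_0, 00000000, #) ⊢ (q_1, 0000000, B#) ⊢ (q_0, 0000000, #) ⊢ (q_1, 000000, B#) ⊢ (q_0, 000000, #) ⊢ (q_1, 00000, B#) ⊢ (q_0, 00000, #) ⊢ (q_1, 0000, B#) ⊢ (q_0, 0000, #) ⊢ (q_1, 000, B#) ⊢ (q_0, 000, #) ⊢ (q_1, 00, B#) ⊢ (q_0, 00, #) ⊢ (q_1, 0, B#) ⊢ (q_0, 0, #) ⊢ (q_1, ε, B#)
All input consumed; state q_1 ∈ F.

Accept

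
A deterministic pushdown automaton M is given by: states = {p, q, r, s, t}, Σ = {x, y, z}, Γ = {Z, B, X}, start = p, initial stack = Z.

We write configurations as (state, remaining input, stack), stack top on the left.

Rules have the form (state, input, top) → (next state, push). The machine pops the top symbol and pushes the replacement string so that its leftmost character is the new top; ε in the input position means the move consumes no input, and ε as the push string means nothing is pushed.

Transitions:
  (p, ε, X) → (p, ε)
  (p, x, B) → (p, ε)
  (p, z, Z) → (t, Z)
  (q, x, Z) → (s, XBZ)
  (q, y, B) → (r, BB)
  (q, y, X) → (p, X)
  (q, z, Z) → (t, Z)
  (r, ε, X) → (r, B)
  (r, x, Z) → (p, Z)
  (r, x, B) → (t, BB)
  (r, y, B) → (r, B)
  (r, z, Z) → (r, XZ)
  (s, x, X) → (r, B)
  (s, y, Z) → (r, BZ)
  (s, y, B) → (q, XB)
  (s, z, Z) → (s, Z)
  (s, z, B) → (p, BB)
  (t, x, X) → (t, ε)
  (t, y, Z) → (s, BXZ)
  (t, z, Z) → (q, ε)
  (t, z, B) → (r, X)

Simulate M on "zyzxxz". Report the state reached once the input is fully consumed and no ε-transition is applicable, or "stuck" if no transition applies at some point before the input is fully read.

(p, zyzxxz, Z)
  read z, top Z: go to t, push Z → (t, yzxxz, Z)
  read y, top Z: go to s, push BXZ → (s, zxxz, BXZ)
  read z, top B: go to p, push BB → (p, xxz, BBXZ)
  read x, top B: go to p, push ε → (p, xz, BXZ)
  read x, top B: go to p, push ε → (p, z, XZ)
  ε-move, top X: go to p, push ε → (p, z, Z)
  read z, top Z: go to t, push Z → (t, ε, Z)
All input consumed; M is in state t.

t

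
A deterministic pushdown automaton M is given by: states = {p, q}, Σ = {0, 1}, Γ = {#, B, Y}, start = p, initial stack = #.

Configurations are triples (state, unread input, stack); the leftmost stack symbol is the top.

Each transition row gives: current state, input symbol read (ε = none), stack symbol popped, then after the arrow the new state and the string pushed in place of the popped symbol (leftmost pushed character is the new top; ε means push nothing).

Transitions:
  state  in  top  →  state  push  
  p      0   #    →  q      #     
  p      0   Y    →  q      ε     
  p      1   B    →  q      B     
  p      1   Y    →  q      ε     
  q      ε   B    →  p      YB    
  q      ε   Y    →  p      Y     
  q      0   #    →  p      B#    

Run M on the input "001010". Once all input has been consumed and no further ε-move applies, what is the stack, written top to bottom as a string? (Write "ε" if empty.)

YB#

(p, 001010, #) ⊢ (q, 01010, #) ⊢ (p, 1010, B#) ⊢ (q, 010, B#) ⊢ (p, 010, YB#) ⊢ (q, 10, B#) ⊢ (p, 10, YB#) ⊢ (q, 0, B#) ⊢ (p, 0, YB#) ⊢ (q, ε, B#) ⊢ (p, ε, YB#)
All input consumed in state p with stack YB#.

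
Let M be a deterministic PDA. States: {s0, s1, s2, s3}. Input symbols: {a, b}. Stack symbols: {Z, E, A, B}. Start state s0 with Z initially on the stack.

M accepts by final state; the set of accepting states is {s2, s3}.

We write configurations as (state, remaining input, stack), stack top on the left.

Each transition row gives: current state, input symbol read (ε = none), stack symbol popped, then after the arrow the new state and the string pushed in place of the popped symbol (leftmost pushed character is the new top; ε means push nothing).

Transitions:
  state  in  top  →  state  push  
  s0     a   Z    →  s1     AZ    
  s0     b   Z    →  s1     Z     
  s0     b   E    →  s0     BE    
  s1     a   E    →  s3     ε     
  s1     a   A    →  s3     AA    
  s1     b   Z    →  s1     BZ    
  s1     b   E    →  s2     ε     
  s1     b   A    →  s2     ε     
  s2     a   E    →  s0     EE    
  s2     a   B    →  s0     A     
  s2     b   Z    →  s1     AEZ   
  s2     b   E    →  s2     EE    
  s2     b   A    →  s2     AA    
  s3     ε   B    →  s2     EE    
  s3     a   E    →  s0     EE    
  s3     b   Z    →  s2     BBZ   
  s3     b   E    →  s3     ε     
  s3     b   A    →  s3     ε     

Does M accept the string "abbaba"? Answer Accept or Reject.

(s0, abbaba, Z)
  read a, top Z: go to s1, push AZ → (s1, bbaba, AZ)
  read b, top A: go to s2, push ε → (s2, baba, Z)
  read b, top Z: go to s1, push AEZ → (s1, aba, AEZ)
  read a, top A: go to s3, push AA → (s3, ba, AAEZ)
  read b, top A: go to s3, push ε → (s3, a, AEZ)
No transition applies at (s3, a, AEZ); input not fully consumed.

Reject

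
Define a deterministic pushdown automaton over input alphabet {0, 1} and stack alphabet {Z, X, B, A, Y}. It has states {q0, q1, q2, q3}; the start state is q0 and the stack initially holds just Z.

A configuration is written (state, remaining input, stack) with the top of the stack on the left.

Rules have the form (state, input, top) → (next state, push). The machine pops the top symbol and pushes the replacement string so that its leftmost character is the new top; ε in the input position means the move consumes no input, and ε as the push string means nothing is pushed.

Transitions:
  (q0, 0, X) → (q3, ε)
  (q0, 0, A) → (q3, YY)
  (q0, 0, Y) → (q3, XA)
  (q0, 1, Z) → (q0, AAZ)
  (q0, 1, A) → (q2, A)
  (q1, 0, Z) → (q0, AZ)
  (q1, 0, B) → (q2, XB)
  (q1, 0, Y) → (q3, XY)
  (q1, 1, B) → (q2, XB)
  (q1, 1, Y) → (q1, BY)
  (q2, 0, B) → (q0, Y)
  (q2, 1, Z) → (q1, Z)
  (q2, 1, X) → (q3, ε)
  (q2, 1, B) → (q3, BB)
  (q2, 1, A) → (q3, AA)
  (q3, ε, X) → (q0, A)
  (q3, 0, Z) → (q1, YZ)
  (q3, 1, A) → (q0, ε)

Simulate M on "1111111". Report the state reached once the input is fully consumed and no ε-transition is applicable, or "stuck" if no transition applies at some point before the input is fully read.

q0

(q0, 1111111, Z) ⊢ (q0, 111111, AAZ) ⊢ (q2, 11111, AAZ) ⊢ (q3, 1111, AAAZ) ⊢ (q0, 111, AAZ) ⊢ (q2, 11, AAZ) ⊢ (q3, 1, AAAZ) ⊢ (q0, ε, AAZ)
All input consumed; M is in state q0.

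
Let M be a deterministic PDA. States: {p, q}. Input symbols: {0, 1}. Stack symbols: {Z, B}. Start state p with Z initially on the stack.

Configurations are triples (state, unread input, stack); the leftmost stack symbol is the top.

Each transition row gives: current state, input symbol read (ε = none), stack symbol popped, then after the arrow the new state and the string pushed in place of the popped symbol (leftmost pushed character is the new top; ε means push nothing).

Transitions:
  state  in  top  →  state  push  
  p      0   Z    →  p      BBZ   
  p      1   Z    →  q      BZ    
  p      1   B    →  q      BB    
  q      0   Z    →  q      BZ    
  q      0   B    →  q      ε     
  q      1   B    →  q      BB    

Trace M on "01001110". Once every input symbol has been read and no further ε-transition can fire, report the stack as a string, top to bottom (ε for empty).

BBBZ

(p, 01001110, Z) ⊢ (p, 1001110, BBZ) ⊢ (q, 001110, BBBZ) ⊢ (q, 01110, BBZ) ⊢ (q, 1110, BZ) ⊢ (q, 110, BBZ) ⊢ (q, 10, BBBZ) ⊢ (q, 0, BBBBZ) ⊢ (q, ε, BBBZ)
All input consumed in state q with stack BBBZ.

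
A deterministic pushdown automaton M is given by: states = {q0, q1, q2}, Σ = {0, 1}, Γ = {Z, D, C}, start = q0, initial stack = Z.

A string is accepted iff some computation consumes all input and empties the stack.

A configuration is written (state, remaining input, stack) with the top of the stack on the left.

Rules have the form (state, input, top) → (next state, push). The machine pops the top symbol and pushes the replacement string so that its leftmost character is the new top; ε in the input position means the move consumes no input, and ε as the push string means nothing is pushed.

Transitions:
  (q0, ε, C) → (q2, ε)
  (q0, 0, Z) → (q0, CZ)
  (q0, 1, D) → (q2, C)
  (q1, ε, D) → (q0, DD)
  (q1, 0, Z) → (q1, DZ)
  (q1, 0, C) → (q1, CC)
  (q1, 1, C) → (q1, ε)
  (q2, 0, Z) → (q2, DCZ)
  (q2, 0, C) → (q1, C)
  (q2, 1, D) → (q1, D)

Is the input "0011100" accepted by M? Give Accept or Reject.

(q0, 0011100, Z)
  read 0, top Z: go to q0, push CZ → (q0, 011100, CZ)
  ε-move, top C: go to q2, push ε → (q2, 011100, Z)
  read 0, top Z: go to q2, push DCZ → (q2, 11100, DCZ)
  read 1, top D: go to q1, push D → (q1, 1100, DCZ)
  ε-move, top D: go to q0, push DD → (q0, 1100, DDCZ)
  read 1, top D: go to q2, push C → (q2, 100, CDCZ)
No transition applies at (q2, 100, CDCZ); input not fully consumed.

Reject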